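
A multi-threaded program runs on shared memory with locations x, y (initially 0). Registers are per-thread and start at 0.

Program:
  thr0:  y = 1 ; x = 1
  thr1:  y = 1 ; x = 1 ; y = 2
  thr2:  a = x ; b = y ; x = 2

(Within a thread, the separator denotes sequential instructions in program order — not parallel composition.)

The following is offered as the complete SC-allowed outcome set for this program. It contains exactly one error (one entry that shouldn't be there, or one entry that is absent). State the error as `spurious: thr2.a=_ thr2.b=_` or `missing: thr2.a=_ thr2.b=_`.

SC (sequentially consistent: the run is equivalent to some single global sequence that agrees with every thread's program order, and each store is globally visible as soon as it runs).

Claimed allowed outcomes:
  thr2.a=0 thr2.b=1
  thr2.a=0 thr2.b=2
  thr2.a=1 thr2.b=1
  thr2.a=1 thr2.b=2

outcome vector order: (thr2.a,thr2.b)
SC (5): (0,0); (0,1); (0,2); (1,1); (1,2)
SC∖claimed = {(0,0)}

missing: thr2.a=0 thr2.b=0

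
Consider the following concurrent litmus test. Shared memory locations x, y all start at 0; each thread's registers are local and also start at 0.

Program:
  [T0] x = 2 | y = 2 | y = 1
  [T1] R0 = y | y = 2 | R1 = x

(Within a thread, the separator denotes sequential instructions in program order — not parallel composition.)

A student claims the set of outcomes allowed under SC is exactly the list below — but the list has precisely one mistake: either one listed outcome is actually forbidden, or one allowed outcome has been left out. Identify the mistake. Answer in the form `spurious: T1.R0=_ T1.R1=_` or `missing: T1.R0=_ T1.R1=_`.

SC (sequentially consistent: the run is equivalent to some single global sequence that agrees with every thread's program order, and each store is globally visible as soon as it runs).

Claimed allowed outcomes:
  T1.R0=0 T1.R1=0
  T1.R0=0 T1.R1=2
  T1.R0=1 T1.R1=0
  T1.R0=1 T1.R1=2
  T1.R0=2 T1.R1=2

spurious: T1.R0=1 T1.R1=0

outcome vector order: (T1.R0,T1.R1)
SC (4): 0/0; 0/2; 1/2; 2/2
claimed∖SC = {1/0}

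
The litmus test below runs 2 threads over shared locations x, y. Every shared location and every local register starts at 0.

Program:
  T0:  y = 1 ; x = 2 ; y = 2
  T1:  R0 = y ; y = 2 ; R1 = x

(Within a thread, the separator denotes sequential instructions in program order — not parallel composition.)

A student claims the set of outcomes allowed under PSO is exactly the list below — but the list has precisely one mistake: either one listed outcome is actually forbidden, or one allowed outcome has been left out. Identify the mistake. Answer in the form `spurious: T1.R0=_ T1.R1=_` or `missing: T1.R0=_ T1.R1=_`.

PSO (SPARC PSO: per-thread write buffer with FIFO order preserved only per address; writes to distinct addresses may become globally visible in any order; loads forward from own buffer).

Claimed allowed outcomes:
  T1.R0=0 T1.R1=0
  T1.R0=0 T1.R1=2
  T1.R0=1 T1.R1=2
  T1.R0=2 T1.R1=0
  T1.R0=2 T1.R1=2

missing: T1.R0=1 T1.R1=0

outcome vector order: (T1.R0,T1.R1)
under PSO → <0 0> <0 2> <1 0> <1 2> <2 0> <2 2>
PSO∖claimed = {<1 0>}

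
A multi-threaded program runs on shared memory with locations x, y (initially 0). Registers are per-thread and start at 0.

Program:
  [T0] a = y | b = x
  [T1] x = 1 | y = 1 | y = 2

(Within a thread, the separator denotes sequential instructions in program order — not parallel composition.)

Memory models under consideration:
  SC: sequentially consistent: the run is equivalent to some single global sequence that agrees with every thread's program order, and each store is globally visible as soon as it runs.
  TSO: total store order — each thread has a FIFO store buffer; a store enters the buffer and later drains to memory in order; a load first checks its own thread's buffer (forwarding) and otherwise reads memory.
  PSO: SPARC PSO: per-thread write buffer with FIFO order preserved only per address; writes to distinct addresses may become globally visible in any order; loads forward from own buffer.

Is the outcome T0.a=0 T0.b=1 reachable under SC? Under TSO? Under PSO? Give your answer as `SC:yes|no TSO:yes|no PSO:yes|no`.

SC:yes TSO:yes PSO:yes

outcome vector order: (T0.a,T0.b)
SC: 4 outcomes — {0/0 0/1 1/1 2/1}
TSO: 4 outcomes — {0/0 0/1 1/1 2/1}
PSO: 6 outcomes — {0/0 0/1 1/0 1/1 2/0 2/1}
target 0/1 ∈ {SC,TSO,PSO}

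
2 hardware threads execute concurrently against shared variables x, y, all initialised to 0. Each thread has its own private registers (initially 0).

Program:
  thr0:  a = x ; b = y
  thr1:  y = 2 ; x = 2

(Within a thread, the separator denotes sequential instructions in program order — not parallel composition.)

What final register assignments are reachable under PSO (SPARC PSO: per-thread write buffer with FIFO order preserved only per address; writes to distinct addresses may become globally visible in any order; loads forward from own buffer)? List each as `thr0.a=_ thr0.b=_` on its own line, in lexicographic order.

outcome vector order: (thr0.a,thr0.b)
|PSO outcomes| = 4

thr0.a=0 thr0.b=0
thr0.a=0 thr0.b=2
thr0.a=2 thr0.b=0
thr0.a=2 thr0.b=2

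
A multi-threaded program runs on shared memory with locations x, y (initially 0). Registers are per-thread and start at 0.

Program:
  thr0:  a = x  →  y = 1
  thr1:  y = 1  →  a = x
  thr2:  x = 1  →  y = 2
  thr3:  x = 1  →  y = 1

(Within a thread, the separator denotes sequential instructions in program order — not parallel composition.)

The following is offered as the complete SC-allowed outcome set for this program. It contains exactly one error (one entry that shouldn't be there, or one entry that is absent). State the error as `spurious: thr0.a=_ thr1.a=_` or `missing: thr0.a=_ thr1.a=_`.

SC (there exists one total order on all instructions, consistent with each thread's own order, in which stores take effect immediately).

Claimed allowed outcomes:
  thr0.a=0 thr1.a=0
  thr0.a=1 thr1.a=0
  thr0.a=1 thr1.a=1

missing: thr0.a=0 thr1.a=1

outcome vector order: (thr0.a,thr1.a)
SC: 4 outcomes — {(0,0), (0,1), (1,0), (1,1)}
SC∖claimed = {(0,1)}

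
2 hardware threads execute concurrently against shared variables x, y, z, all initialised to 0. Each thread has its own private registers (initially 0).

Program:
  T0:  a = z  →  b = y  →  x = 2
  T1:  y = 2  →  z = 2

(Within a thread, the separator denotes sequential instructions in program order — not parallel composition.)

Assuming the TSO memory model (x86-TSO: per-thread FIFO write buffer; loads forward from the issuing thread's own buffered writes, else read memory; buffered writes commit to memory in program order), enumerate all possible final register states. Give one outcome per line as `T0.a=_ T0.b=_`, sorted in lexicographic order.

outcome vector order: (T0.a,T0.b)
|TSO outcomes| = 3

T0.a=0 T0.b=0
T0.a=0 T0.b=2
T0.a=2 T0.b=2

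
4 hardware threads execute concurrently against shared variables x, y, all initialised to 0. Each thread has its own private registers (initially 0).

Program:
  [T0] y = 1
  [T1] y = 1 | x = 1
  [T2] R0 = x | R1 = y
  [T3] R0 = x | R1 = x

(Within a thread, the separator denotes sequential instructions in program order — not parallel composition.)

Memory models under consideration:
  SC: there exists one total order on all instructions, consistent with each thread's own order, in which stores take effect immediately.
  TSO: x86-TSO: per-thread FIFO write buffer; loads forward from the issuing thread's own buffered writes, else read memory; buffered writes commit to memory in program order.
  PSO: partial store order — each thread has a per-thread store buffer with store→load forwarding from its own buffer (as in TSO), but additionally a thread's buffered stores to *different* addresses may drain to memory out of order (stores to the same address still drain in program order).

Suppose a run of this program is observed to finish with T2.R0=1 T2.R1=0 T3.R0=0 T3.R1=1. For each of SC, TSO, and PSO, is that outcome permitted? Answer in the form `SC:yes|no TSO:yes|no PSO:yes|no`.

SC:no TSO:no PSO:yes

outcome vector order: (T2.R0,T2.R1,T3.R0,T3.R1)
SC (9): (0,0,0,0) (0,0,0,1) (0,0,1,1) (0,1,0,0) (0,1,0,1) (0,1,1,1) (1,1,0,0) (1,1,0,1) (1,1,1,1)
TSO (9): (0,0,0,0) (0,0,0,1) (0,0,1,1) (0,1,0,0) (0,1,0,1) (0,1,1,1) (1,1,0,0) (1,1,0,1) (1,1,1,1)
PSO (12): (0,0,0,0) (0,0,0,1) (0,0,1,1) (0,1,0,0) (0,1,0,1) (0,1,1,1) (1,0,0,0) (1,0,0,1) (1,0,1,1) (1,1,0,0) (1,1,0,1) (1,1,1,1)
target (1,0,0,1) ∈ {PSO}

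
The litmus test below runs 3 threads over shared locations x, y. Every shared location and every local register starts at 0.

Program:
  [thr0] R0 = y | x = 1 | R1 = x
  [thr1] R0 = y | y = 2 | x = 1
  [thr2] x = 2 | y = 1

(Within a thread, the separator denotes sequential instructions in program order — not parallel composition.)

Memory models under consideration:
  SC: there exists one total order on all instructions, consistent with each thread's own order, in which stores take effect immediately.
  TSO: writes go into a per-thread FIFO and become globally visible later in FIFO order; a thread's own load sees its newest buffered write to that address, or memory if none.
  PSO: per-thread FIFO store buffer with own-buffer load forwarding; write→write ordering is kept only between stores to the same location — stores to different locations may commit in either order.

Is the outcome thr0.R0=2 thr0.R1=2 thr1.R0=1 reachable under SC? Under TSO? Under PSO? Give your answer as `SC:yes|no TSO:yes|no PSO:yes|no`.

outcome vector order: (thr0.R0,thr0.R1,thr1.R0)
SC (9): 010, 011, 020, 021, 110, 111, 210, 211, 220
TSO (9): 010, 011, 020, 021, 110, 111, 210, 211, 220
PSO (12): 010, 011, 020, 021, 110, 111, 120, 121, 210, 211, 220, 221
target 221 ∈ {PSO}

SC:no TSO:no PSO:yes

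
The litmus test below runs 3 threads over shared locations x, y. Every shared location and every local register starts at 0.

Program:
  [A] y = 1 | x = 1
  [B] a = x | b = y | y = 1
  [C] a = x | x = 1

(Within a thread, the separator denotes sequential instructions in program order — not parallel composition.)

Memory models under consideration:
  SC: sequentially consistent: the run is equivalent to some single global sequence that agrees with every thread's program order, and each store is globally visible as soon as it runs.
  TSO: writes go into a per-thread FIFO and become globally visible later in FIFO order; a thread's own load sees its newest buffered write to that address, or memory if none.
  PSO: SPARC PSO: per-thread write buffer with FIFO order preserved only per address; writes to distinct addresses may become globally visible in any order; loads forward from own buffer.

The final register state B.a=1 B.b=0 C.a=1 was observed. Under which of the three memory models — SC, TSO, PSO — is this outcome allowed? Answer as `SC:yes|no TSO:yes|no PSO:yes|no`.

SC:no TSO:no PSO:yes

outcome vector order: (B.a,B.b,C.a)
[SC] allowed = {(0,0,0); (0,0,1); (0,1,0); (0,1,1); (1,0,0); (1,1,0); (1,1,1)}
[TSO] allowed = {(0,0,0); (0,0,1); (0,1,0); (0,1,1); (1,0,0); (1,1,0); (1,1,1)}
[PSO] allowed = {(0,0,0); (0,0,1); (0,1,0); (0,1,1); (1,0,0); (1,0,1); (1,1,0); (1,1,1)}
target (1,0,1) ∈ {PSO}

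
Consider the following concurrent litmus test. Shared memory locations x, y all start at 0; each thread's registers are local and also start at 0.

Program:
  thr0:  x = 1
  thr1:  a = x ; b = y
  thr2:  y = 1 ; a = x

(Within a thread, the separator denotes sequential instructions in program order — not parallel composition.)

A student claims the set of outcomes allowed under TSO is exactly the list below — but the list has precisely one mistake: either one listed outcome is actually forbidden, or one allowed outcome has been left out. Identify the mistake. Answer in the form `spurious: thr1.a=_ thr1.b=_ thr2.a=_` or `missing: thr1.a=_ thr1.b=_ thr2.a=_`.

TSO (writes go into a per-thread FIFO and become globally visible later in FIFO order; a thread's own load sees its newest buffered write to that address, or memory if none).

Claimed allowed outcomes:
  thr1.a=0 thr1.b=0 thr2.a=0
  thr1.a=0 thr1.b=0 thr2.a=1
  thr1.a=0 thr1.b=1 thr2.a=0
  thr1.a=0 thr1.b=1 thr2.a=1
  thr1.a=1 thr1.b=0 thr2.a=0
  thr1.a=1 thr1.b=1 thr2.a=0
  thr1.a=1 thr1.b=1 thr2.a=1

missing: thr1.a=1 thr1.b=0 thr2.a=1

outcome vector order: (thr1.a,thr1.b,thr2.a)
under TSO → (0,0,0), (0,0,1), (0,1,0), (0,1,1), (1,0,0), (1,0,1), (1,1,0), (1,1,1)
TSO∖claimed = {(1,0,1)}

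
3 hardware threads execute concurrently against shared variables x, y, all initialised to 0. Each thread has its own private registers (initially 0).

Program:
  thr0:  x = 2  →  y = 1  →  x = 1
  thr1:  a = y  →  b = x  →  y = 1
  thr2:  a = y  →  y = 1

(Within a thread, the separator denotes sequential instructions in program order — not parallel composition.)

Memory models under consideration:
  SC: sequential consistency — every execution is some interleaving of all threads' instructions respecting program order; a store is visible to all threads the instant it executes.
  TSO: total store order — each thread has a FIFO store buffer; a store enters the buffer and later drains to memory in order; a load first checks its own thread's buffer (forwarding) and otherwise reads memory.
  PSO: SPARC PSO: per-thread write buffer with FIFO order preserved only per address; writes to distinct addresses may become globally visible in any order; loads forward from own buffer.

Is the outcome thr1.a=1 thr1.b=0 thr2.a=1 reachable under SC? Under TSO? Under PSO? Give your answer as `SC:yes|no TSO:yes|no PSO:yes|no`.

outcome vector order: (thr1.a,thr1.b,thr2.a)
SC (11): <0 0 0>; <0 0 1>; <0 1 0>; <0 1 1>; <0 2 0>; <0 2 1>; <1 0 0>; <1 1 0>; <1 1 1>; <1 2 0>; <1 2 1>
TSO (11): <0 0 0>; <0 0 1>; <0 1 0>; <0 1 1>; <0 2 0>; <0 2 1>; <1 0 0>; <1 1 0>; <1 1 1>; <1 2 0>; <1 2 1>
PSO (12): <0 0 0>; <0 0 1>; <0 1 0>; <0 1 1>; <0 2 0>; <0 2 1>; <1 0 0>; <1 0 1>; <1 1 0>; <1 1 1>; <1 2 0>; <1 2 1>
target <1 0 1> ∈ {PSO}

SC:no TSO:no PSO:yes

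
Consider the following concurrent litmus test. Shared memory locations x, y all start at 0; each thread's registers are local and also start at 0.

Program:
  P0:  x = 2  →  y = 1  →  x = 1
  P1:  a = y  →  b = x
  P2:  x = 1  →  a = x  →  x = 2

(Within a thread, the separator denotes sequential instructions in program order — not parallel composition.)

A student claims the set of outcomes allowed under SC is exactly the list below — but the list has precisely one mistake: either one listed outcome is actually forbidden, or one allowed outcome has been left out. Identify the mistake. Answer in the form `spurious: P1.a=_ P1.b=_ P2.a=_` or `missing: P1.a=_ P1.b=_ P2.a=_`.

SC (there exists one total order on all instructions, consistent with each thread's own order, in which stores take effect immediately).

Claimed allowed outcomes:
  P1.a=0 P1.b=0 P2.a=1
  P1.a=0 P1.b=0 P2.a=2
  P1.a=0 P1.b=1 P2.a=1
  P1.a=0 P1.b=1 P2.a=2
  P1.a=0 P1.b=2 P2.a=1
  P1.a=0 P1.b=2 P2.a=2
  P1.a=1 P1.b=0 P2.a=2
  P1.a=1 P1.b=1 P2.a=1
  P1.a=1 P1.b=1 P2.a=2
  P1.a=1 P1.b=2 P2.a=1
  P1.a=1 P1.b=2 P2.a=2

spurious: P1.a=1 P1.b=0 P2.a=2

outcome vector order: (P1.a,P1.b,P2.a)
SC (10): 001; 002; 011; 012; 021; 022; 111; 112; 121; 122
claimed∖SC = {102}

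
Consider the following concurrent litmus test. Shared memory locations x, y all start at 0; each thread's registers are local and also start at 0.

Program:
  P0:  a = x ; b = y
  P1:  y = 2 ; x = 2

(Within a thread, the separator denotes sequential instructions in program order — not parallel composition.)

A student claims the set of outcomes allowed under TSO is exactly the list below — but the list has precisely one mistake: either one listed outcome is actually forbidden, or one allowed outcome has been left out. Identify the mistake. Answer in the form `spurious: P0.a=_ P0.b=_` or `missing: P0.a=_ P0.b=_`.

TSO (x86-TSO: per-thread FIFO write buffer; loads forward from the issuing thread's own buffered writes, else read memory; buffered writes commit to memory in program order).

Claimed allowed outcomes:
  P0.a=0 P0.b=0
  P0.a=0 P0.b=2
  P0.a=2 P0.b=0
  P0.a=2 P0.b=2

outcome vector order: (P0.a,P0.b)
[TSO] allowed = {(0,0), (0,2), (2,2)}
claimed∖TSO = {(2,0)}

spurious: P0.a=2 P0.b=0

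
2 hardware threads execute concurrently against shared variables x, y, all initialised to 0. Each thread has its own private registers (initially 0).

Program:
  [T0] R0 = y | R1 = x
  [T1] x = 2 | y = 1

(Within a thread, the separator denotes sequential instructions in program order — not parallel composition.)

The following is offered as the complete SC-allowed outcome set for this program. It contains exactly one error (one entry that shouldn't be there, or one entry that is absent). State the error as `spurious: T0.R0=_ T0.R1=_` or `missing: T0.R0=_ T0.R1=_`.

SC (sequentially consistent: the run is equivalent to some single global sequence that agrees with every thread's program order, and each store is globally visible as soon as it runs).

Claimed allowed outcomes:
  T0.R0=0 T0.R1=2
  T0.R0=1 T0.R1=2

outcome vector order: (T0.R0,T0.R1)
[SC] allowed = {00; 02; 12}
SC∖claimed = {00}

missing: T0.R0=0 T0.R1=0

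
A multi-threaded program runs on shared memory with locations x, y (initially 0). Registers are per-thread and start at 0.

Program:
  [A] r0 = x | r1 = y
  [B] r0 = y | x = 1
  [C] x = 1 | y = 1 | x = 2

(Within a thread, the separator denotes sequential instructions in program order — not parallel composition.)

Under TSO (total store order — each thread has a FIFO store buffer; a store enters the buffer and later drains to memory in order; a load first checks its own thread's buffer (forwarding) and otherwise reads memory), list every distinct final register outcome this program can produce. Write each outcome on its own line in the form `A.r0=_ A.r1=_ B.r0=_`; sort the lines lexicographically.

A.r0=0 A.r1=0 B.r0=0
A.r0=0 A.r1=0 B.r0=1
A.r0=0 A.r1=1 B.r0=0
A.r0=0 A.r1=1 B.r0=1
A.r0=1 A.r1=0 B.r0=0
A.r0=1 A.r1=0 B.r0=1
A.r0=1 A.r1=1 B.r0=0
A.r0=1 A.r1=1 B.r0=1
A.r0=2 A.r1=1 B.r0=0
A.r0=2 A.r1=1 B.r0=1

outcome vector order: (A.r0,A.r1,B.r0)
|TSO outcomes| = 10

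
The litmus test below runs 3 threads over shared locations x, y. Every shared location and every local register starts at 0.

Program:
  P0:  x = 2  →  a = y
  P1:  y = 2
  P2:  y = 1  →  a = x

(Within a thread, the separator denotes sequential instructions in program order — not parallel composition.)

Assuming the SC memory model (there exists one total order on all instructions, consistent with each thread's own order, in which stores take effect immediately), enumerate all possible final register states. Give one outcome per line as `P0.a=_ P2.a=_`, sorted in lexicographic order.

P0.a=0 P2.a=2
P0.a=1 P2.a=0
P0.a=1 P2.a=2
P0.a=2 P2.a=0
P0.a=2 P2.a=2

outcome vector order: (P0.a,P2.a)
|SC outcomes| = 5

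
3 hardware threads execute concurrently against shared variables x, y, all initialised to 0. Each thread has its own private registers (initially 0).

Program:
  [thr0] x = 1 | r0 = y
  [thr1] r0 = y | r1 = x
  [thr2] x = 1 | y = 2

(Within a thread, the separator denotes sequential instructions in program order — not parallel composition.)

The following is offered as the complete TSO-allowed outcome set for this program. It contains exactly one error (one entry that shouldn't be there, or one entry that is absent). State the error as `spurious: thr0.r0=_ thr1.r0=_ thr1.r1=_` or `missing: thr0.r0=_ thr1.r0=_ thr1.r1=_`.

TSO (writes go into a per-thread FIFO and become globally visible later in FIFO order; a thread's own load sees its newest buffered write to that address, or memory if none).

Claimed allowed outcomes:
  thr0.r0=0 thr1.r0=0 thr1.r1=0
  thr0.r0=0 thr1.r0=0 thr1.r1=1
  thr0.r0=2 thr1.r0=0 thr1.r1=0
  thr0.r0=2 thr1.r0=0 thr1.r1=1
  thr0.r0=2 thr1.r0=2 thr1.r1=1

outcome vector order: (thr0.r0,thr1.r0,thr1.r1)
under TSO → 0/0/0, 0/0/1, 0/2/1, 2/0/0, 2/0/1, 2/2/1
TSO∖claimed = {0/2/1}

missing: thr0.r0=0 thr1.r0=2 thr1.r1=1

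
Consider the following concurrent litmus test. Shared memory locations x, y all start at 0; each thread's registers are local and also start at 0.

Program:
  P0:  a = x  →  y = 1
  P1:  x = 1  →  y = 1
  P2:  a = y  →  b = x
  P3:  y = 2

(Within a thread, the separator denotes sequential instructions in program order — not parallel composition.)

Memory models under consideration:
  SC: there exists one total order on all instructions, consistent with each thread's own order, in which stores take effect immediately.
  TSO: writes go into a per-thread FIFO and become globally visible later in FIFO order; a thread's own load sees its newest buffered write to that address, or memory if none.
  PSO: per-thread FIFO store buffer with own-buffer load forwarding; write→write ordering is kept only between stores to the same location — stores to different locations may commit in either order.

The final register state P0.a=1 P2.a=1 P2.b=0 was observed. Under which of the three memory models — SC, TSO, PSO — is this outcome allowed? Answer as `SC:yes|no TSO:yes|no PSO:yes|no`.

SC:no TSO:no PSO:yes

outcome vector order: (P0.a,P2.a,P2.b)
SC (11): 000, 001, 010, 011, 020, 021, 100, 101, 111, 120, 121
TSO (11): 000, 001, 010, 011, 020, 021, 100, 101, 111, 120, 121
PSO (12): 000, 001, 010, 011, 020, 021, 100, 101, 110, 111, 120, 121
target 110 ∈ {PSO}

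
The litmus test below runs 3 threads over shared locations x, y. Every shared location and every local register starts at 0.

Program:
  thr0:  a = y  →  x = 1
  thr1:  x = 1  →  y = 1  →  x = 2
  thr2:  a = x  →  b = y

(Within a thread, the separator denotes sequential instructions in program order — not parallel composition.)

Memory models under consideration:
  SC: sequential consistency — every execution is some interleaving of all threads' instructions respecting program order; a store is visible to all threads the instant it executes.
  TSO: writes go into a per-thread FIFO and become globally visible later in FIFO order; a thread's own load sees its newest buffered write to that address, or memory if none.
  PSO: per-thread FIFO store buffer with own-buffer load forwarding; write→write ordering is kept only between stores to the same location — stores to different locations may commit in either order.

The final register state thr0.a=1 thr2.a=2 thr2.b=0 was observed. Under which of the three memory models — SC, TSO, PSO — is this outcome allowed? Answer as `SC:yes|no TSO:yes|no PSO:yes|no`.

SC:no TSO:no PSO:yes

outcome vector order: (thr0.a,thr2.a,thr2.b)
SC (10): 000 001 010 011 021 100 101 110 111 121
TSO (10): 000 001 010 011 021 100 101 110 111 121
PSO (12): 000 001 010 011 020 021 100 101 110 111 120 121
target 120 ∈ {PSO}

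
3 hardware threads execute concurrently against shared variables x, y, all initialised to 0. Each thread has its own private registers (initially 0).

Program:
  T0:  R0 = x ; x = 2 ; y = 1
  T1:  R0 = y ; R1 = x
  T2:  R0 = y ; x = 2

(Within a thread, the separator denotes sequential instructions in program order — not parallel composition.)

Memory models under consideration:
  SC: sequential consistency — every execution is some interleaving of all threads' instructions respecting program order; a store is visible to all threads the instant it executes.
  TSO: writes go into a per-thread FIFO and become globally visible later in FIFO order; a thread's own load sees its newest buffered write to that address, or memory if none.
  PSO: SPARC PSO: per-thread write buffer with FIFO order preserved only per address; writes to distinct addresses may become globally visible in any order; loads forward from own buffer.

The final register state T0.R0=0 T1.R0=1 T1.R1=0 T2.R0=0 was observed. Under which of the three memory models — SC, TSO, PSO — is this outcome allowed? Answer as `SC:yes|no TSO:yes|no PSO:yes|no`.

SC:no TSO:no PSO:yes

outcome vector order: (T0.R0,T1.R0,T1.R1,T2.R0)
under SC → 0/0/0/0, 0/0/0/1, 0/0/2/0, 0/0/2/1, 0/1/2/0, 0/1/2/1, 2/0/0/0, 2/0/2/0, 2/1/2/0
under TSO → 0/0/0/0, 0/0/0/1, 0/0/2/0, 0/0/2/1, 0/1/2/0, 0/1/2/1, 2/0/0/0, 2/0/2/0, 2/1/2/0
under PSO → 0/0/0/0, 0/0/0/1, 0/0/2/0, 0/0/2/1, 0/1/0/0, 0/1/0/1, 0/1/2/0, 0/1/2/1, 2/0/0/0, 2/0/2/0, 2/1/2/0
target 0/1/0/0 ∈ {PSO}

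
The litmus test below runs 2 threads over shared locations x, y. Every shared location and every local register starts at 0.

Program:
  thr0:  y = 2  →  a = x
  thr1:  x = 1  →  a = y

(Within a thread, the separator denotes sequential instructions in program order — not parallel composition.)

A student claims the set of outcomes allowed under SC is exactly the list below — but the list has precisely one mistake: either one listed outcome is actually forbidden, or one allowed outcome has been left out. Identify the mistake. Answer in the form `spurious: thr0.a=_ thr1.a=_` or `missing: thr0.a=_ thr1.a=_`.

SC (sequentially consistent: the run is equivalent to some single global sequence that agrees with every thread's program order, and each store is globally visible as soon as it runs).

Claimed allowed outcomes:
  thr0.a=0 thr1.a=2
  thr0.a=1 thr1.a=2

missing: thr0.a=1 thr1.a=0

outcome vector order: (thr0.a,thr1.a)
under SC → 0/2; 1/0; 1/2
SC∖claimed = {1/0}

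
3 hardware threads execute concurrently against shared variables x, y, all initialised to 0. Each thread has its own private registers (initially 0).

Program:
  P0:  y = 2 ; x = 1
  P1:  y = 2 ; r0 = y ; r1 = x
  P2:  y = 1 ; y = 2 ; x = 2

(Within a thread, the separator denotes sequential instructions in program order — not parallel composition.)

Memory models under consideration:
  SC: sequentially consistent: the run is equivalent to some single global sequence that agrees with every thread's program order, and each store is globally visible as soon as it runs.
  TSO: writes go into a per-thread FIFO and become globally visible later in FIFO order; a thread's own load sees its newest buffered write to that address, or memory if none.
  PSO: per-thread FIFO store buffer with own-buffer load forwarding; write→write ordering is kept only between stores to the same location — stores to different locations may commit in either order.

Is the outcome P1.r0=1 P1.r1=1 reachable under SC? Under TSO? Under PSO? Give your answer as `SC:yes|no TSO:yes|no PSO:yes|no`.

outcome vector order: (P1.r0,P1.r1)
SC (6): <1 0>, <1 1>, <1 2>, <2 0>, <2 1>, <2 2>
TSO (6): <1 0>, <1 1>, <1 2>, <2 0>, <2 1>, <2 2>
PSO (6): <1 0>, <1 1>, <1 2>, <2 0>, <2 1>, <2 2>
target <1 1> ∈ {SC,TSO,PSO}

SC:yes TSO:yes PSO:yes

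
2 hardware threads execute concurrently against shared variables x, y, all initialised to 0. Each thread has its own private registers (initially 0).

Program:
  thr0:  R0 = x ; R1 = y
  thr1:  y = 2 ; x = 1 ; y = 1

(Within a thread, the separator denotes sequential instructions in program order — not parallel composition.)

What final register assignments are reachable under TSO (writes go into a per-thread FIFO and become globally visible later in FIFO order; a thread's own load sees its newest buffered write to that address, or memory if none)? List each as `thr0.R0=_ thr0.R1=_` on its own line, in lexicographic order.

outcome vector order: (thr0.R0,thr0.R1)
|TSO outcomes| = 5

thr0.R0=0 thr0.R1=0
thr0.R0=0 thr0.R1=1
thr0.R0=0 thr0.R1=2
thr0.R0=1 thr0.R1=1
thr0.R0=1 thr0.R1=2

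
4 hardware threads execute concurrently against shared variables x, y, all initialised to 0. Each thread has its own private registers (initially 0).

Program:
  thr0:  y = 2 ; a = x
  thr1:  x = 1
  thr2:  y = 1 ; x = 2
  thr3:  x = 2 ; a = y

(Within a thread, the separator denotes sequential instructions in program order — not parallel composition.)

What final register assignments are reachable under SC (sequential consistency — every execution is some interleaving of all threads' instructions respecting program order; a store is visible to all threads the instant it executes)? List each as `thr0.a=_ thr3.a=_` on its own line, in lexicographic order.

thr0.a=0 thr3.a=1
thr0.a=0 thr3.a=2
thr0.a=1 thr3.a=0
thr0.a=1 thr3.a=1
thr0.a=1 thr3.a=2
thr0.a=2 thr3.a=0
thr0.a=2 thr3.a=1
thr0.a=2 thr3.a=2

outcome vector order: (thr0.a,thr3.a)
|SC outcomes| = 8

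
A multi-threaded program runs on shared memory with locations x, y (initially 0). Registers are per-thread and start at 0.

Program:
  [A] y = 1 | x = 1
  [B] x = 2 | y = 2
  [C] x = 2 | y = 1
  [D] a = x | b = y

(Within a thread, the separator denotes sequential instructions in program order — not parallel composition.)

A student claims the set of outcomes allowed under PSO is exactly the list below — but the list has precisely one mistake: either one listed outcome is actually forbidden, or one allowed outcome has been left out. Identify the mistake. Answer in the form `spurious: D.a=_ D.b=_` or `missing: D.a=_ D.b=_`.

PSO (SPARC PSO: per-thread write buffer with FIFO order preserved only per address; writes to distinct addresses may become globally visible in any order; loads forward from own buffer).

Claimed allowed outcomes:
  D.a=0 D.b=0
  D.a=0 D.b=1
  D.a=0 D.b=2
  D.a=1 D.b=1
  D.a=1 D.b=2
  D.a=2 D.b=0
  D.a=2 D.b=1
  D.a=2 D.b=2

missing: D.a=1 D.b=0

outcome vector order: (D.a,D.b)
[PSO] allowed = {0/0, 0/1, 0/2, 1/0, 1/1, 1/2, 2/0, 2/1, 2/2}
PSO∖claimed = {1/0}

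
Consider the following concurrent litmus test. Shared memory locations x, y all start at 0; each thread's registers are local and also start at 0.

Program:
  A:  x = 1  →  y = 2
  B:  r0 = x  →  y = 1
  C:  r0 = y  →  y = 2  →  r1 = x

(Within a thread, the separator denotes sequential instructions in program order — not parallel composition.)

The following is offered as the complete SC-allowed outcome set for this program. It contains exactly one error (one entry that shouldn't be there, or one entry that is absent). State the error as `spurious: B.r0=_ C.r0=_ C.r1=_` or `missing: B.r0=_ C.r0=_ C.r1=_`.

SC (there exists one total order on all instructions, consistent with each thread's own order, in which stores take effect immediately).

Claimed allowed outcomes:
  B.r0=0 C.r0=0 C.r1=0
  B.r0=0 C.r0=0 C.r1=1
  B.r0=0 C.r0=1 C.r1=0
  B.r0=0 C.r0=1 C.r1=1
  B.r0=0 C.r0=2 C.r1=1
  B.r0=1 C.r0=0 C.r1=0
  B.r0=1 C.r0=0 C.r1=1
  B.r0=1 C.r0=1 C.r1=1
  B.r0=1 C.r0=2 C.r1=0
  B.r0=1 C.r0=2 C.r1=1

spurious: B.r0=1 C.r0=2 C.r1=0

outcome vector order: (B.r0,C.r0,C.r1)
SC: 9 outcomes — {000; 001; 010; 011; 021; 100; 101; 111; 121}
claimed∖SC = {120}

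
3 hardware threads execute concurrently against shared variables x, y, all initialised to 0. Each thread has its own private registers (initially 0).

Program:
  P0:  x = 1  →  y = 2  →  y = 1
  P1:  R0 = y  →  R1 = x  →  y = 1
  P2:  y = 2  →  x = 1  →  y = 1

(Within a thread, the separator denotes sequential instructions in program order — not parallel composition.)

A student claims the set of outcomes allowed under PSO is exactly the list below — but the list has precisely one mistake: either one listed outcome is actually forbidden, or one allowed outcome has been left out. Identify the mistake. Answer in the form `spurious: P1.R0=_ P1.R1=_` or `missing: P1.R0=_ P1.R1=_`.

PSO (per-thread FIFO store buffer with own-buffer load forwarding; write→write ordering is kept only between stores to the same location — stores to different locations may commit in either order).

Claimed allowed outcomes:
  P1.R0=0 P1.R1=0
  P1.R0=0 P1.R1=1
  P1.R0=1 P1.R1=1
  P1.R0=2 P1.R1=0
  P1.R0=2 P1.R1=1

missing: P1.R0=1 P1.R1=0

outcome vector order: (P1.R0,P1.R1)
[PSO] allowed = {0/0 0/1 1/0 1/1 2/0 2/1}
PSO∖claimed = {1/0}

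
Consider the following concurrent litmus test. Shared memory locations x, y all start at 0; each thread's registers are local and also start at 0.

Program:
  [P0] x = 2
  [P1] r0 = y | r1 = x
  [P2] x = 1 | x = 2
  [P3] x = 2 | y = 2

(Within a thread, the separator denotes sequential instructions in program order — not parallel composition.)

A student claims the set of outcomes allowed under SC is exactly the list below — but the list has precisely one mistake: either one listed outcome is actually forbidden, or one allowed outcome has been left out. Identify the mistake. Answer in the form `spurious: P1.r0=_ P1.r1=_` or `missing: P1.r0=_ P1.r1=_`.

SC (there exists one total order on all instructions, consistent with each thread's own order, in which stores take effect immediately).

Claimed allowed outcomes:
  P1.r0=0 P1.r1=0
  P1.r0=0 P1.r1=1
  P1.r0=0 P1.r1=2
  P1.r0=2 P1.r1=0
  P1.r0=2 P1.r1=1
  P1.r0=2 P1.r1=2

outcome vector order: (P1.r0,P1.r1)
SC (5): 0/0, 0/1, 0/2, 2/1, 2/2
claimed∖SC = {2/0}

spurious: P1.r0=2 P1.r1=0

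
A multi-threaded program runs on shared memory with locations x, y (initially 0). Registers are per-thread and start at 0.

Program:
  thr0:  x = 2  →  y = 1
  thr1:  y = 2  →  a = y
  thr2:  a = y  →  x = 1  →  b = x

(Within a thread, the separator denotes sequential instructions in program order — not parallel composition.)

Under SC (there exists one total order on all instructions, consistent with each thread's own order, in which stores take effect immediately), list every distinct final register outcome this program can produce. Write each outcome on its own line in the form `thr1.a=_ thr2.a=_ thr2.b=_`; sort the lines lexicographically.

outcome vector order: (thr1.a,thr2.a,thr2.b)
|SC outcomes| = 10

thr1.a=1 thr2.a=0 thr2.b=1
thr1.a=1 thr2.a=0 thr2.b=2
thr1.a=1 thr2.a=1 thr2.b=1
thr1.a=1 thr2.a=2 thr2.b=1
thr1.a=1 thr2.a=2 thr2.b=2
thr1.a=2 thr2.a=0 thr2.b=1
thr1.a=2 thr2.a=0 thr2.b=2
thr1.a=2 thr2.a=1 thr2.b=1
thr1.a=2 thr2.a=2 thr2.b=1
thr1.a=2 thr2.a=2 thr2.b=2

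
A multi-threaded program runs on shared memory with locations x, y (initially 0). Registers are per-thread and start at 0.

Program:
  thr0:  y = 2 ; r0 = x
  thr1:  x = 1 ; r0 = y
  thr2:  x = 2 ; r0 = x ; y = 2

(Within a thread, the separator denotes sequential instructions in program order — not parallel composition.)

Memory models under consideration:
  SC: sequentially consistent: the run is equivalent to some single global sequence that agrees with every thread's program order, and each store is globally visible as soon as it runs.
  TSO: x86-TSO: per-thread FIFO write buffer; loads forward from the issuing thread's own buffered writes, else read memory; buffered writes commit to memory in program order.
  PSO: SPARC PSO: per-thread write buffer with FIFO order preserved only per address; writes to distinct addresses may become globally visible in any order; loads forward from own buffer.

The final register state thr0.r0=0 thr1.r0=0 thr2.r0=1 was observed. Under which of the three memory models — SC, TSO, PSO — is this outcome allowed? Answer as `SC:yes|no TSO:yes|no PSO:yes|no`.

SC:no TSO:yes PSO:yes

outcome vector order: (thr0.r0,thr1.r0,thr2.r0)
under SC → <0 2 1> <0 2 2> <1 0 1> <1 0 2> <1 2 1> <1 2 2> <2 0 2> <2 2 1> <2 2 2>
under TSO → <0 0 1> <0 0 2> <0 2 1> <0 2 2> <1 0 1> <1 0 2> <1 2 1> <1 2 2> <2 0 1> <2 0 2> <2 2 1> <2 2 2>
under PSO → <0 0 1> <0 0 2> <0 2 1> <0 2 2> <1 0 1> <1 0 2> <1 2 1> <1 2 2> <2 0 1> <2 0 2> <2 2 1> <2 2 2>
target <0 0 1> ∈ {TSO,PSO}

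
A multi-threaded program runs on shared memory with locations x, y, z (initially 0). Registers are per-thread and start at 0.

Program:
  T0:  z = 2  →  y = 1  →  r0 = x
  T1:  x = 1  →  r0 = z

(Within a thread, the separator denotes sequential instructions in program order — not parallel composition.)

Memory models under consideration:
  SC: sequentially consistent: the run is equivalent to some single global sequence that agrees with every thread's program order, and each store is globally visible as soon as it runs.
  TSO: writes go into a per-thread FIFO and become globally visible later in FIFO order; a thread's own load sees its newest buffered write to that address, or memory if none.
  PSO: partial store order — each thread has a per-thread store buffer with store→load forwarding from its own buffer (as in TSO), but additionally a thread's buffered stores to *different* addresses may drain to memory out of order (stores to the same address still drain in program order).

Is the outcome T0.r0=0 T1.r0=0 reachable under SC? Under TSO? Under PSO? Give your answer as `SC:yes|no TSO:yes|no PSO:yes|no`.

outcome vector order: (T0.r0,T1.r0)
[SC] allowed = {<0 2> <1 0> <1 2>}
[TSO] allowed = {<0 0> <0 2> <1 0> <1 2>}
[PSO] allowed = {<0 0> <0 2> <1 0> <1 2>}
target <0 0> ∈ {TSO,PSO}

SC:no TSO:yes PSO:yes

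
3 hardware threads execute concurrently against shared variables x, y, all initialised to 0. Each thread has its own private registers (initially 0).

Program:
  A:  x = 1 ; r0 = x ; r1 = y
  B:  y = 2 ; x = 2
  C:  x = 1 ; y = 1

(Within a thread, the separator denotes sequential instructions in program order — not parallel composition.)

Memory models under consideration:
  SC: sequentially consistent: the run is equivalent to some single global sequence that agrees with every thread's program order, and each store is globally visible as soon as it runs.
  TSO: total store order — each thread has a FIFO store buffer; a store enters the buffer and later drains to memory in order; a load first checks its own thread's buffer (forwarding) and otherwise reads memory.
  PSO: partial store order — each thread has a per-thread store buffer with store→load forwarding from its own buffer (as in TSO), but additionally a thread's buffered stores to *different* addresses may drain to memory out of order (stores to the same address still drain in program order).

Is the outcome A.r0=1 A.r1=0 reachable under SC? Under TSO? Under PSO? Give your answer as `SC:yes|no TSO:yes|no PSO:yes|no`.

outcome vector order: (A.r0,A.r1)
SC (5): <1 0>, <1 1>, <1 2>, <2 1>, <2 2>
TSO (5): <1 0>, <1 1>, <1 2>, <2 1>, <2 2>
PSO (6): <1 0>, <1 1>, <1 2>, <2 0>, <2 1>, <2 2>
target <1 0> ∈ {SC,TSO,PSO}

SC:yes TSO:yes PSO:yes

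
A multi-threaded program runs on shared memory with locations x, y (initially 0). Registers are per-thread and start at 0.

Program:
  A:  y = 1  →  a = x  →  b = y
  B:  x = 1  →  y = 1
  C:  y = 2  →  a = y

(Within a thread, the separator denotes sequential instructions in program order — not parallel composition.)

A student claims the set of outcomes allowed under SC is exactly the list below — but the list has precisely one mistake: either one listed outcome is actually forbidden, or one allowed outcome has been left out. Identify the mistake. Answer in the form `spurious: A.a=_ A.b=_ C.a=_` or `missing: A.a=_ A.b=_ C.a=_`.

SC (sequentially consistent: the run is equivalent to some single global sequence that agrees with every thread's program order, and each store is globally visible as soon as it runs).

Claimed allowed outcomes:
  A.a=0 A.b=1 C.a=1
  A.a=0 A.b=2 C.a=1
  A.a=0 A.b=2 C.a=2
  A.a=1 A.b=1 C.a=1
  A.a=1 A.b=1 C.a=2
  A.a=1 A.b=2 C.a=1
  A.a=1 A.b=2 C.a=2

missing: A.a=0 A.b=1 C.a=2

outcome vector order: (A.a,A.b,C.a)
under SC → 011, 012, 021, 022, 111, 112, 121, 122
SC∖claimed = {012}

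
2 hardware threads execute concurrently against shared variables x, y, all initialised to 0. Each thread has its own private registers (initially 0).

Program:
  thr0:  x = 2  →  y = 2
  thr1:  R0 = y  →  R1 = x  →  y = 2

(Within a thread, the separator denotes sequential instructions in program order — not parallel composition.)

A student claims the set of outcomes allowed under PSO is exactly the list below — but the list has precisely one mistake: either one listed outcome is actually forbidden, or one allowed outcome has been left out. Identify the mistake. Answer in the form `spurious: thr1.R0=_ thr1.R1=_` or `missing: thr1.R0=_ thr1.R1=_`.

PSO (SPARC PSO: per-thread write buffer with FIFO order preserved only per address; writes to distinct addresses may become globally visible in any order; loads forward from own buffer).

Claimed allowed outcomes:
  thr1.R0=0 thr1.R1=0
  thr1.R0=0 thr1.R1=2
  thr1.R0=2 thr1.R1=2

missing: thr1.R0=2 thr1.R1=0

outcome vector order: (thr1.R0,thr1.R1)
[PSO] allowed = {0/0 0/2 2/0 2/2}
PSO∖claimed = {2/0}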